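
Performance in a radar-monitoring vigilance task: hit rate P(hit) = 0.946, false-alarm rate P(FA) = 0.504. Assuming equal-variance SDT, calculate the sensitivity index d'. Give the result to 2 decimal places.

d' = 1.60

z(H) = z(0.946) = 1.607
z(FA) = z(0.504) = 0.010
d' = z(H) − z(FA) = 1.607 − 0.010 = 1.597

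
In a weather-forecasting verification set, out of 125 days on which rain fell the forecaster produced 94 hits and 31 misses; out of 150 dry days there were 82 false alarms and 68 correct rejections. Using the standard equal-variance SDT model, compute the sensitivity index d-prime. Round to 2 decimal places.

H = 94/125 = 0.7520
FA = 82/150 = 0.5467
z(H) = z(0.7520) = 0.681
z(FA) = z(0.5467) = 0.117
d' = z(H) − z(FA) = 0.681 − 0.117 = 0.564

d-prime = 0.56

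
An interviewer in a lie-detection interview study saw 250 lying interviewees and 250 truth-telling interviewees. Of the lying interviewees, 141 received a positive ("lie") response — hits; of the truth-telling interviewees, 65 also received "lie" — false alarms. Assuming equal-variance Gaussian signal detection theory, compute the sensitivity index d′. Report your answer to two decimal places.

d′ = 0.80

H = 141/250 = 0.5640
FA = 65/250 = 0.2600
z(H) = z(0.5640) = 0.1611
z(FA) = z(0.2600) = -0.6433
d' = z(H) − z(FA) = 0.1611 − (-0.6433) = 0.8044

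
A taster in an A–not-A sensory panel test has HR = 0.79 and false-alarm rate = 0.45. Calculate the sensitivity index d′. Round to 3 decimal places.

z(H) = z(0.79) = 0.8064
z(FA) = z(0.45) = -0.1257
d' = z(H) − z(FA) = 0.8064 − (-0.1257) = 0.9321

d′ = 0.932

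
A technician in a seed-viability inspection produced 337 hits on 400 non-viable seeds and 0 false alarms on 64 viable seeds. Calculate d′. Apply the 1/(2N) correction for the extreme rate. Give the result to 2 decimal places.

The false-alarm rate is 0/64 = 0, so apply the 1/(2N) correction: FA → 1/(2·64) = 0.00781.
z(H) = z(0.84250) = 1.005
z(FA) = z(0.00781) = -2.418
d' = 1.005 − (-2.418) = 3.423

d′ = 3.42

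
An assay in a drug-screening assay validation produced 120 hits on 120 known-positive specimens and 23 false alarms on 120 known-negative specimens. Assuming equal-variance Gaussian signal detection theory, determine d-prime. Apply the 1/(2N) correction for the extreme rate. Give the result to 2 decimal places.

d-prime = 3.51

The hit rate is 120/120 = 1, so apply the 1/(2N) correction: H → 1 − 1/(2·120) = 0.99583.
z(H) = z(0.99583) = 2.638
z(FA) = z(0.19167) = -0.872
d' = 2.638 − (-0.872) = 3.510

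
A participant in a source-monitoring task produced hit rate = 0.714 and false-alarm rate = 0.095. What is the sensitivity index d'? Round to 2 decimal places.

d' = 1.88

z(H) = z(0.714) = 0.565
z(FA) = z(0.095) = -1.311
d' = z(H) − z(FA) = 0.565 − (-1.311) = 1.876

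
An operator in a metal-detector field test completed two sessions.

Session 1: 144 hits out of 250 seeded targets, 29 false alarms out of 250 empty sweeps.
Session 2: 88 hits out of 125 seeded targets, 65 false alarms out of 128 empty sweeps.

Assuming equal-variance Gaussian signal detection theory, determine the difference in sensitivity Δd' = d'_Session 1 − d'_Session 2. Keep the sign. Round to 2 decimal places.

Session 1: z(0.5760) = 0.192, z(0.1160) = -1.195, d' = 1.387
Session 2: z(0.7040) = 0.536, z(0.5078) = 0.020, d' = 0.516
Δd' = d'_Session 1 − d'_Session 2 = 1.387 − 0.516 = 0.871
Session 1 has the higher sensitivity.

Δd' = 0.87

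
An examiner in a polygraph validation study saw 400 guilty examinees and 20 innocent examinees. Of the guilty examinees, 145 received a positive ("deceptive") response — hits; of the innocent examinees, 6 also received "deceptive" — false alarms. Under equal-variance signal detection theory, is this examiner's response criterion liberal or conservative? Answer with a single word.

z(H) = -0.352, z(FA) = -0.524
c = −½·(z(H) + z(FA)) = 0.438
c > 0 → conservative criterion (biased toward responding “no”).

conservative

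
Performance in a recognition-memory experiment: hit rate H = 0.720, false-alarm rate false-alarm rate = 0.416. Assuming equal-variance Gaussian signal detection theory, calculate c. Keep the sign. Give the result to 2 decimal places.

z(H) = 0.5828
z(FA) = -0.2121
c = −½·[z(H) + z(FA)] = −0.5 × (0.5828 + (-0.2121)) = -0.18535

c = -0.19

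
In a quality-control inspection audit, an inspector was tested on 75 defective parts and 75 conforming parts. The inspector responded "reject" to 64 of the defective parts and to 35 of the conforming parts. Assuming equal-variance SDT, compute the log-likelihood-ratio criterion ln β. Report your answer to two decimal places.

ln β = -0.55

H = 64/75 = 0.8533
FA = 35/75 = 0.4667
z(0.8533) = 1.051, z(0.4667) = -0.084
ln β = −½·[z(H)² − z(FA)²] = −0.5 × (1.105 − 0.007) = -0.549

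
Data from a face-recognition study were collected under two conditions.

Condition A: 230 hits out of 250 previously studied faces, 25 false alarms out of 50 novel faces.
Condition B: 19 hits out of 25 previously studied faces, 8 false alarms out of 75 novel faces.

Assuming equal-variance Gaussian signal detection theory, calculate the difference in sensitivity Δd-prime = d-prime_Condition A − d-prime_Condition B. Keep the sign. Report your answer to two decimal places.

Δd-prime = -0.55

Condition A: z(0.9200) = 1.405, z(0.5000) = 0.000, d' = 1.405
Condition B: z(0.7600) = 0.706, z(0.1067) = -1.244, d' = 1.950
Δd' = d'_Condition A − d'_Condition B = 1.405 − 1.950 = -0.545
Condition B has the higher sensitivity.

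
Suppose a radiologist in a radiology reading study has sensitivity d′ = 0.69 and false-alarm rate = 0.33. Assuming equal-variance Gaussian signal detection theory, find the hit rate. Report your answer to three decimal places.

z(false-alarm rate) = z(0.33) = -0.4399
z(H) = z(FA) + d' = -0.4399 + 0.69 = 0.2501
hit rate = Φ(0.2501) = 0.5987

hit rate = 0.599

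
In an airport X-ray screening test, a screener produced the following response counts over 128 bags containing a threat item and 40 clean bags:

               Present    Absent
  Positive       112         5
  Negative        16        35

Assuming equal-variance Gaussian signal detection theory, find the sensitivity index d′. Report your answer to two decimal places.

H = 112/128 = 0.8750
FA = 5/40 = 0.1250
z(H) = 1.150
z(FA) = -1.150
d' = z(H) − z(FA) = 1.150 − (-1.150) = 2.300

d′ = 2.30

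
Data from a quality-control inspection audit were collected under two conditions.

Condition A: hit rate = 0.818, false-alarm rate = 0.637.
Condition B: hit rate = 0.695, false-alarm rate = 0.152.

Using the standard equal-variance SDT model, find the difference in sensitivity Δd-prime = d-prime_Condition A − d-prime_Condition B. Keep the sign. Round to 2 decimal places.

Δd-prime = -0.98

Condition A: z(0.818) = 0.908, z(0.637) = 0.350, d' = 0.558
Condition B: z(0.695) = 0.510, z(0.152) = -1.028, d' = 1.538
Δd' = d'_Condition A − d'_Condition B = 0.558 − 1.538 = -0.980
Condition B has the higher sensitivity.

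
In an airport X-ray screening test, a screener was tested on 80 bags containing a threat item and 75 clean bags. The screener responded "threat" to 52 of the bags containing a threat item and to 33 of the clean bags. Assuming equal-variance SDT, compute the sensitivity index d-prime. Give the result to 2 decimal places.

H = 52/80 = 0.6500
FA = 33/75 = 0.4400
Φ⁻¹(0.6500) = 0.385, Φ⁻¹(0.4400) = -0.151
d' = z(H) − z(FA) = 0.385 − (-0.151) = 0.536

d-prime = 0.54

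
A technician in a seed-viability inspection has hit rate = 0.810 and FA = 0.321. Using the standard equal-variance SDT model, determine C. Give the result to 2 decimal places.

C = -0.21

z(0.810) = 0.878, z(0.321) = -0.465
c = −½·[z(H) + z(FA)] = −0.5 × (0.878 + (-0.465)) = -0.2065
c < 0: the technician has a liberal response bias.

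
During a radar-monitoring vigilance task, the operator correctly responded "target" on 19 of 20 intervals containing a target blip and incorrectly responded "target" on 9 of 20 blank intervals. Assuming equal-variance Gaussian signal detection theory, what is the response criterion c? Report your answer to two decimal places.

H = 19/20 = 0.9500
FA = 9/20 = 0.4500
z(H) = 1.645
z(FA) = -0.126
c = −½·[z(H) + z(FA)] = −0.5 × (1.645 + (-0.126)) = -0.7595

c = -0.76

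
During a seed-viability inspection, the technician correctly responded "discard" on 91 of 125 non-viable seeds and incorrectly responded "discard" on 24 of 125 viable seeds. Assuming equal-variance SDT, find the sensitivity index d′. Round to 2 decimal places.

H = 91/125 = 0.7280
FA = 24/125 = 0.1920
z(H) = z(0.7280) = 0.6068
z(FA) = z(0.1920) = -0.8705
d' = z(H) − z(FA) = 0.6068 − (-0.8705) = 1.4773

d′ = 1.48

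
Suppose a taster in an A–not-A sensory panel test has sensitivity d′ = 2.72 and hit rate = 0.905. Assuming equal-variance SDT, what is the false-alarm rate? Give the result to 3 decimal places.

z(hit rate) = z(0.905) = 1.3106
z(FA) = z(H) − d' = 1.3106 − 2.72 = -1.4094
false-alarm rate = Φ(-1.4094) = 0.0794

false-alarm rate = 0.079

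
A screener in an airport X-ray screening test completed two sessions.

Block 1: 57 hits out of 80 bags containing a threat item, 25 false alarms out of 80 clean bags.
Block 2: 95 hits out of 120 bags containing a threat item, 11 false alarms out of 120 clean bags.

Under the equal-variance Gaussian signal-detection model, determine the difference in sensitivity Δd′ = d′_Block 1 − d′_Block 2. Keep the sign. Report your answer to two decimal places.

Δd′ = -1.09

Block 1: z(0.7125) = 0.561, z(0.3125) = -0.489, d' = 1.050
Block 2: z(0.7917) = 0.812, z(0.0917) = -1.330, d' = 2.142
Δd' = d'_Block 1 − d'_Block 2 = 1.050 − 2.142 = -1.092
Block 2 has the higher sensitivity.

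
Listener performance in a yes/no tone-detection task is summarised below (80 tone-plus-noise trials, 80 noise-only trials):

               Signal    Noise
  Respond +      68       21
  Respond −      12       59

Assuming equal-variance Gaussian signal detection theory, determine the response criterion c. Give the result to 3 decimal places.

H = 68/80 = 0.8500
FA = 21/80 = 0.2625
z(H) = 1.0364
z(FA) = -0.6357
c = −½·[z(H) + z(FA)] = −0.5 × (1.0364 + (-0.6357)) = -0.20035
c < 0: the listener has a liberal response bias.

c = -0.200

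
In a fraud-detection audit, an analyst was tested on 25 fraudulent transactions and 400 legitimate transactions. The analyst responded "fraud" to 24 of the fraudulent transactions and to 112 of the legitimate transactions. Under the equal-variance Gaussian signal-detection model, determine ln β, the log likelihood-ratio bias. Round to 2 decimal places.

ln β = -1.36

H = 24/25 = 0.9600
FA = 112/400 = 0.2800
z(0.9600) = 1.751, z(0.2800) = -0.583
ln β = −½·[z(H)² − z(FA)²] = −0.5 × (3.066 − 0.340) = -1.363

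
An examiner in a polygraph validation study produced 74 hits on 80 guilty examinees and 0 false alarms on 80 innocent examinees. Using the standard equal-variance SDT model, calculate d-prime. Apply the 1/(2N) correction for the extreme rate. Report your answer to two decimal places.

d-prime = 3.94

The false-alarm rate is 0/80 = 0, so apply the 1/(2N) correction: FA → 1/(2·80) = 0.00625.
z(H) = z(0.92500) = 1.440
z(FA) = z(0.00625) = -2.498
d' = 1.440 − (-2.498) = 3.938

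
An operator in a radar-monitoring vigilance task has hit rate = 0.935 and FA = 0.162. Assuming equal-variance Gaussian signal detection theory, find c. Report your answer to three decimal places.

c = -0.264

z(H) = z(0.935) = 1.5141
z(FA) = z(0.162) = -0.9863
c = −½·[z(H) + z(FA)] = −0.5 × (1.5141 + (-0.9863)) = -0.2639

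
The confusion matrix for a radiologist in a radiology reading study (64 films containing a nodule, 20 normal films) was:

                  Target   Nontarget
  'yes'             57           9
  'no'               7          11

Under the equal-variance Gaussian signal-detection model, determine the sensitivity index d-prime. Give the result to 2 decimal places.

d-prime = 1.36

H = 57/64 = 0.8906
FA = 9/20 = 0.4500
z(H) = z(0.8906) = 1.2297
z(FA) = z(0.4500) = -0.1257
d' = z(H) − z(FA) = 1.2297 − (-0.1257) = 1.3554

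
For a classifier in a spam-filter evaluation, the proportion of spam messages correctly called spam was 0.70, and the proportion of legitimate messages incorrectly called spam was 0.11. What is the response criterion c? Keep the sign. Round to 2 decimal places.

z(0.70) = 0.5244, z(0.11) = -1.2265
c = −½·[z(H) + z(FA)] = −0.5 × (0.5244 + (-1.2265)) = 0.35105

c = 0.35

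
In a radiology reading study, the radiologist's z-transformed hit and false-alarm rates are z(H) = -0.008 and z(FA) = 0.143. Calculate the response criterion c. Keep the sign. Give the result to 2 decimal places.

c = −½·[z(H) + z(FA)] = −½·(-0.008 + 0.143) = -0.0675
c < 0: the radiologist has a liberal response bias.

c = -0.07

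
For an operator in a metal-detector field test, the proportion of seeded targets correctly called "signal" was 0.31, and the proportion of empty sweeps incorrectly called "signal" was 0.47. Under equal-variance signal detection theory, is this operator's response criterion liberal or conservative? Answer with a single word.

conservative

z(H) = -0.496, z(FA) = -0.075
c = −½·(z(H) + z(FA)) = 0.2855
c > 0 → conservative criterion (biased toward responding “no”).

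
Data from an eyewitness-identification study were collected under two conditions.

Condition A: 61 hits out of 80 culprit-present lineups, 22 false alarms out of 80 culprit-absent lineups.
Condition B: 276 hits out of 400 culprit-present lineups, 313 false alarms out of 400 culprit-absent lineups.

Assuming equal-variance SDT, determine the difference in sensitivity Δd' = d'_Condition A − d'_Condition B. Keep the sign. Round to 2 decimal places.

Δd' = 1.60

Condition A: z(0.7625) = 0.714, z(0.2750) = -0.598, d' = 1.312
Condition B: z(0.6900) = 0.496, z(0.7825) = 0.781, d' = -0.285
Δd' = d'_Condition A − d'_Condition B = 1.312 − (-0.285) = 1.597
Condition A has the higher sensitivity.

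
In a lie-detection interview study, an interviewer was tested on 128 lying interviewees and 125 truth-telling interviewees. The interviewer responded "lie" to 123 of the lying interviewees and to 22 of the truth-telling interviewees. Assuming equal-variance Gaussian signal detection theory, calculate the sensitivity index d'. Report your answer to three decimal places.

H = 123/128 = 0.9609
FA = 22/125 = 0.1760
z(H) = z(0.9609) = 1.7612
z(FA) = z(0.1760) = -0.9307
d' = z(H) − z(FA) = 1.7612 − (-0.9307) = 2.6919

d' = 2.692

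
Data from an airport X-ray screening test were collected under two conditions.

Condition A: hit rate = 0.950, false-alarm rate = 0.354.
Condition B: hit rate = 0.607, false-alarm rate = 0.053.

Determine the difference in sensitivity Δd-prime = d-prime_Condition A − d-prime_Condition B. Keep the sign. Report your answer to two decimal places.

Condition A: z(0.950) = 1.645, z(0.354) = -0.375, d' = 2.020
Condition B: z(0.607) = 0.272, z(0.053) = -1.616, d' = 1.888
Δd' = d'_Condition A − d'_Condition B = 2.020 − 1.888 = 0.132
Condition A has the higher sensitivity.

Δd-prime = 0.13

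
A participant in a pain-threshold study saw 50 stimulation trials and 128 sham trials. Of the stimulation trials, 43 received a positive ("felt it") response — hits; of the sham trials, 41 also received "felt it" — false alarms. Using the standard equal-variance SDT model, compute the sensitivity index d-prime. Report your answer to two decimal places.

d-prime = 1.55

H = 43/50 = 0.8600
FA = 41/128 = 0.3203
Φ⁻¹(0.8600) = 1.0803, Φ⁻¹(0.3203) = -0.4669
d' = z(H) − z(FA) = 1.0803 − (-0.4669) = 1.5472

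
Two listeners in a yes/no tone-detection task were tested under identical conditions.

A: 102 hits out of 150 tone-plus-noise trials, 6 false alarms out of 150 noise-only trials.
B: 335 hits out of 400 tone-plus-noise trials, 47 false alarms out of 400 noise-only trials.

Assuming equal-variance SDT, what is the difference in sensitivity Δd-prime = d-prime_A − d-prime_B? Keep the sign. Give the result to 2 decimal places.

A: z(0.6800) = 0.468, z(0.0400) = -1.751, d' = 2.219
B: z(0.8375) = 0.984, z(0.1175) = -1.188, d' = 2.172
Δd' = d'_A − d'_B = 2.219 − 2.172 = 0.047
A has the higher sensitivity.

Δd-prime = 0.05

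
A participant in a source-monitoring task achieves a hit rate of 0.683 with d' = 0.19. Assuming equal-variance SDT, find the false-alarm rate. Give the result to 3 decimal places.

z(hit rate) = z(0.683) = 0.4761
z(FA) = z(H) − d' = 0.4761 − 0.19 = 0.2861
false-alarm rate = Φ(0.2861) = 0.6126

false-alarm rate = 0.613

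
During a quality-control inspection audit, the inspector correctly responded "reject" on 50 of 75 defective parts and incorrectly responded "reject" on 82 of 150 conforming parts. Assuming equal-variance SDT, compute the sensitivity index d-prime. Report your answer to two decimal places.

H = 50/75 = 0.6667
FA = 82/150 = 0.5467
z(0.6667) = 0.4308, z(0.5467) = 0.1173
d' = z(H) − z(FA) = 0.4308 − 0.1173 = 0.3135

d-prime = 0.31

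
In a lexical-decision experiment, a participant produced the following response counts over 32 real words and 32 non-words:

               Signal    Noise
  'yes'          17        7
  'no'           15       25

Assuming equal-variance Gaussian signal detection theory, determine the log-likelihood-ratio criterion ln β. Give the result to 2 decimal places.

H = 17/32 = 0.5312
FA = 7/32 = 0.2188
z(H) = z(0.5312) = 0.078
z(FA) = z(0.2188) = -0.776
ln β = −½·[z(H)² − z(FA)²] = −0.5 × (0.006 − 0.602) = 0.298

ln β = 0.30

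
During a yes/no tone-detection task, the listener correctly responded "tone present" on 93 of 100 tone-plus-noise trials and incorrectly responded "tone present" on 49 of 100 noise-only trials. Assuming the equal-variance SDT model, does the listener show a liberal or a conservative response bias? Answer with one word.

z(H) = 1.476, z(FA) = -0.025
c = −½·(z(H) + z(FA)) = -0.7255
c < 0 → liberal criterion (biased toward responding “yes”).

liberal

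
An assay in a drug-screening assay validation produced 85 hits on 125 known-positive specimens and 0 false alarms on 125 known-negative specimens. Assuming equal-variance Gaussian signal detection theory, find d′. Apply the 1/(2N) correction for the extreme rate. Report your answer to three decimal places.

d′ = 3.120

The false-alarm rate is 0/125 = 0, so apply the 1/(2N) correction: FA → 1/(2·125) = 0.00400.
z(H) = z(0.68000) = 0.4677
z(FA) = z(0.00400) = -2.6521
d' = 0.4677 − (-2.6521) = 3.1198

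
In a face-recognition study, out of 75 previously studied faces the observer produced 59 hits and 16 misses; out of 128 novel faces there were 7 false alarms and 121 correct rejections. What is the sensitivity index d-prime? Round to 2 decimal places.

d-prime = 2.40

H = 59/75 = 0.7867
FA = 7/128 = 0.0547
z(H) = z(0.7867) = 0.795
z(FA) = z(0.0547) = -1.601
d' = z(H) − z(FA) = 0.795 − (-1.601) = 2.396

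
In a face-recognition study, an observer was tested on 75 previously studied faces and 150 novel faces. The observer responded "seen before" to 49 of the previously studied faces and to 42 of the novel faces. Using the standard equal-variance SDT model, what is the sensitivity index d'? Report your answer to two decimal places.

H = 49/75 = 0.6533
FA = 42/150 = 0.2800
z(H) = z(0.6533) = 0.3942
z(FA) = z(0.2800) = -0.5828
d' = z(H) − z(FA) = 0.3942 − (-0.5828) = 0.9770

d' = 0.98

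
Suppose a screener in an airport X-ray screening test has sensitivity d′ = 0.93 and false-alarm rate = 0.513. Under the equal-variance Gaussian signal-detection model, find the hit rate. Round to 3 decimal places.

z(false-alarm rate) = z(0.513) = 0.0326
z(H) = z(FA) + d' = 0.0326 + 0.93 = 0.9626
hit rate = Φ(0.9626) = 0.8321

hit rate = 0.832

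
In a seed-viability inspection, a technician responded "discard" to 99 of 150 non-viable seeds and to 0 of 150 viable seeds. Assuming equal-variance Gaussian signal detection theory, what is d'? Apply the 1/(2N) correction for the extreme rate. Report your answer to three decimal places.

The false-alarm rate is 0/150 = 0, so apply the 1/(2N) correction: FA → 1/(2·150) = 0.00333.
z(H) = z(0.66000) = 0.4125
z(FA) = z(0.00333) = -2.7134
d' = 0.4125 − (-2.7134) = 3.1259

d' = 3.126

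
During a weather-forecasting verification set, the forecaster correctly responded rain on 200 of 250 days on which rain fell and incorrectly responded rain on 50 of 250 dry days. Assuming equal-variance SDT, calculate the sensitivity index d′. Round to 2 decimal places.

H = 200/250 = 0.8000
FA = 50/250 = 0.2000
z(H) = 0.842
z(FA) = -0.842
d' = z(H) − z(FA) = 0.842 − (-0.842) = 1.684

d′ = 1.68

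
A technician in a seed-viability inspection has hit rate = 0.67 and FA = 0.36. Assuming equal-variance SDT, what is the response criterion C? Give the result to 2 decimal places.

C = -0.04

Φ⁻¹(H) = 0.440
Φ⁻¹(FA) = -0.358
c = −½·[z(H) + z(FA)] = −0.5 × (0.440 + (-0.358)) = -0.041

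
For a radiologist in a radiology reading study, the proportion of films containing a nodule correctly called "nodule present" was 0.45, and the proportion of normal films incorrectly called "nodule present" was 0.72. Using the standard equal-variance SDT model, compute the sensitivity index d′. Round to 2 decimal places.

d′ = -0.71

Φ⁻¹(0.45) = -0.126, Φ⁻¹(0.72) = 0.583
d' = z(H) − z(FA) = -0.126 − 0.583 = -0.709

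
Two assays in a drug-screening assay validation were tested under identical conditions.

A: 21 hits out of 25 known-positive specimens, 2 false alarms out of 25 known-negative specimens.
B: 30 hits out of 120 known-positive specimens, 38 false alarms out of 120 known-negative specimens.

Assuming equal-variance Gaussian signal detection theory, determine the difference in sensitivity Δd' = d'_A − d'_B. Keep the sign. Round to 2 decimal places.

Δd' = 2.60

A: z(0.8400) = 0.994, z(0.0800) = -1.405, d' = 2.399
B: z(0.2500) = -0.674, z(0.3167) = -0.477, d' = -0.197
Δd' = d'_A − d'_B = 2.399 − (-0.197) = 2.596
A has the higher sensitivity.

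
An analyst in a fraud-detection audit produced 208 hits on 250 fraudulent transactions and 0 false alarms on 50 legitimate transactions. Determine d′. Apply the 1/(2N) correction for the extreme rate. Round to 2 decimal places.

d′ = 3.29

The false-alarm rate is 0/50 = 0, so apply the 1/(2N) correction: FA → 1/(2·50) = 0.01000.
z(H) = z(0.83200) = 0.962
z(FA) = z(0.01000) = -2.326
d' = 0.962 − (-2.326) = 3.288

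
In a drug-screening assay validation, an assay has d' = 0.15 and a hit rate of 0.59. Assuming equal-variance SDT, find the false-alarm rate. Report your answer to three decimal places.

z(hit rate) = z(0.59) = 0.2275
z(FA) = z(H) − d' = 0.2275 − 0.15 = 0.0775
false-alarm rate = Φ(0.0775) = 0.5309

false-alarm rate = 0.531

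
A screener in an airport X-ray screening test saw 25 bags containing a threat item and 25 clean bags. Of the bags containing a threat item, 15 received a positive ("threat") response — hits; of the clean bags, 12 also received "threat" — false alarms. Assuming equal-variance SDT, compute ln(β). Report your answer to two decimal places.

H = 15/25 = 0.6000
FA = 12/25 = 0.4800
Φ⁻¹(H) = Φ⁻¹(0.6000) = 0.253
Φ⁻¹(FA) = Φ⁻¹(0.4800) = -0.050
ln β = −½·[z(H)² − z(FA)²] = −0.5 × (0.064 − 0.003) = -0.0305

ln β = -0.03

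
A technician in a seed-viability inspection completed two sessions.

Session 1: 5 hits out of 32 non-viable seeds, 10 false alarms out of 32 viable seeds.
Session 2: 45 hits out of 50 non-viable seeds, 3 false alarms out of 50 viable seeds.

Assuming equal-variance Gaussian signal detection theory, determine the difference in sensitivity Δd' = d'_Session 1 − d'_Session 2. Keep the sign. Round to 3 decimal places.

Δd' = -3.358

Session 1: z(0.1562) = -1.0102, z(0.3125) = -0.4888, d' = -0.5214
Session 2: z(0.9000) = 1.2816, z(0.0600) = -1.5548, d' = 2.8364
Δd' = d'_Session 1 − d'_Session 2 = -0.5214 − 2.8364 = -3.3578
Session 2 has the higher sensitivity.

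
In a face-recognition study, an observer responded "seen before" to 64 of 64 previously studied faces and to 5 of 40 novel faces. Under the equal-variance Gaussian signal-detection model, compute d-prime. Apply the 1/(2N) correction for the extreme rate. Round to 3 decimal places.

The hit rate is 64/64 = 1, so apply the 1/(2N) correction: H → 1 − 1/(2·64) = 0.99219.
z(H) = z(0.99219) = 2.4177
z(FA) = z(0.12500) = -1.1503
d' = 2.4177 − (-1.1503) = 3.5680

d-prime = 3.568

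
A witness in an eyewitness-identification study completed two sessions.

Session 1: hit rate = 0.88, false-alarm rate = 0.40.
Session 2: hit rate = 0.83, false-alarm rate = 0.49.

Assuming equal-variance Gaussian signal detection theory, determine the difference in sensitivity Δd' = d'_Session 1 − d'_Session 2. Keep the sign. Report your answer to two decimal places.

Δd' = 0.45

Session 1: z(0.88) = 1.175, z(0.40) = -0.253, d' = 1.428
Session 2: z(0.83) = 0.954, z(0.49) = -0.025, d' = 0.979
Δd' = d'_Session 1 − d'_Session 2 = 1.428 − 0.979 = 0.449
Session 1 has the higher sensitivity.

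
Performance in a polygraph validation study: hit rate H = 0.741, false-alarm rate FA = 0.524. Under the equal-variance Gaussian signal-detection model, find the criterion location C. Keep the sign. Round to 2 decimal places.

z(0.741) = 0.6464, z(0.524) = 0.0602
c = −½·[z(H) + z(FA)] = −0.5 × (0.6464 + 0.0602) = -0.3533

C = -0.35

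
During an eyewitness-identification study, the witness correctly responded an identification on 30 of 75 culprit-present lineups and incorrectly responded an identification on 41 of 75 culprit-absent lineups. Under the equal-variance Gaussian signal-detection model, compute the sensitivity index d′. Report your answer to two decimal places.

H = 30/75 = 0.4000
FA = 41/75 = 0.5467
Φ⁻¹(H) = Φ⁻¹(0.4000) = -0.253
Φ⁻¹(FA) = Φ⁻¹(0.5467) = 0.117
d' = z(H) − z(FA) = -0.253 − 0.117 = -0.370

d′ = -0.37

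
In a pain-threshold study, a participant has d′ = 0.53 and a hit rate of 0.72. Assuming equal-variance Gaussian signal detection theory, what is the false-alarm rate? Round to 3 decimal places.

z(hit rate) = z(0.72) = 0.5828
z(FA) = z(H) − d' = 0.5828 − 0.53 = 0.0528
false-alarm rate = Φ(0.0528) = 0.5211

false-alarm rate = 0.521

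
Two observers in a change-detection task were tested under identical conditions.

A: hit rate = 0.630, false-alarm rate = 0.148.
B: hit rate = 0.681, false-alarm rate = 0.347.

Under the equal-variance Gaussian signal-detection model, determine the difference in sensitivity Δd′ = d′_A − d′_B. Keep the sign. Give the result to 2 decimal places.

A: z(0.630) = 0.332, z(0.148) = -1.045, d' = 1.377
B: z(0.681) = 0.470, z(0.347) = -0.393, d' = 0.863
Δd' = d'_A − d'_B = 1.377 − 0.863 = 0.514
A has the higher sensitivity.

Δd′ = 0.51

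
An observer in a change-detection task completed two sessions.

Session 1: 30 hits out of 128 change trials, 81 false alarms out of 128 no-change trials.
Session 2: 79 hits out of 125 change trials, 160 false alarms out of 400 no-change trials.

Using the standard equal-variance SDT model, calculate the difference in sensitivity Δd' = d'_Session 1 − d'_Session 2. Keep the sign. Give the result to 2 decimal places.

Δd' = -1.65

Session 1: z(0.2344) = -0.724, z(0.6328) = 0.339, d' = -1.063
Session 2: z(0.6320) = 0.337, z(0.4000) = -0.253, d' = 0.590
Δd' = d'_Session 1 − d'_Session 2 = -1.063 − 0.590 = -1.653
Session 2 has the higher sensitivity.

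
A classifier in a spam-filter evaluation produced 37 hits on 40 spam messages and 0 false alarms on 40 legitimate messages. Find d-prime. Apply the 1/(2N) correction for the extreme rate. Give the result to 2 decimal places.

The false-alarm rate is 0/40 = 0, so apply the 1/(2N) correction: FA → 1/(2·40) = 0.01250.
z(H) = z(0.92500) = 1.440
z(FA) = z(0.01250) = -2.241
d' = 1.440 − (-2.241) = 3.681

d-prime = 3.68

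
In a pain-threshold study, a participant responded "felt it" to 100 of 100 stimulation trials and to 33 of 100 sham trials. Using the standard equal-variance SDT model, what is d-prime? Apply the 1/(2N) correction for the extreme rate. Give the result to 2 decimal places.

d-prime = 3.02

The hit rate is 100/100 = 1, so apply the 1/(2N) correction: H → 1 − 1/(2·100) = 0.99500.
z(H) = z(0.99500) = 2.576
z(FA) = z(0.33000) = -0.440
d' = 2.576 − (-0.440) = 3.016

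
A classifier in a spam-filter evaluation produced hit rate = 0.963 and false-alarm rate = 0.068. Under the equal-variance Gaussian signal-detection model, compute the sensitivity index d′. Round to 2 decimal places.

d′ = 3.28

z(H) = 1.7866
z(FA) = -1.4909
d' = z(H) − z(FA) = 1.7866 − (-1.4909) = 3.2775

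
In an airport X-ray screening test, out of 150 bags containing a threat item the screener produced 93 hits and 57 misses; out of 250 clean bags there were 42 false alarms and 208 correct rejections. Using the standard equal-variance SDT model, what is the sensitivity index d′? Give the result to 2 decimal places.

H = 93/150 = 0.6200
FA = 42/250 = 0.1680
z(H) = 0.3055
z(FA) = -0.9621
d' = z(H) − z(FA) = 0.3055 − (-0.9621) = 1.2676

d′ = 1.27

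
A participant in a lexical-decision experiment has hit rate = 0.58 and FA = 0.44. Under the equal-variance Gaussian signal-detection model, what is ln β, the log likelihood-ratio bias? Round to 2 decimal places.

ln β = -0.01

z(0.58) = 0.202, z(0.44) = -0.151
ln β = −½·[z(H)² − z(FA)²] = −0.5 × (0.041 − 0.023) = -0.009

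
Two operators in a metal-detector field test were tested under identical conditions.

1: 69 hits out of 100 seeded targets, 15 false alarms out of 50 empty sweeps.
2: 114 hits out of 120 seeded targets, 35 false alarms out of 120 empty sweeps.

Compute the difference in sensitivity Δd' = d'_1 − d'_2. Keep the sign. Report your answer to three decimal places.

1: z(0.6900) = 0.4959, z(0.3000) = -0.5244, d' = 1.0203
2: z(0.9500) = 1.6449, z(0.2917) = -0.5484, d' = 2.1933
Δd' = d'_1 − d'_2 = 1.0203 − 2.1933 = -1.1730
2 has the higher sensitivity.

Δd' = -1.173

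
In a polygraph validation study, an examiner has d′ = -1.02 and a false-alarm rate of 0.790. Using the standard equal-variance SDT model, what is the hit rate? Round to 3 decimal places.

hit rate = 0.415

z(false-alarm rate) = z(0.790) = 0.8064
z(H) = z(FA) + d' = 0.8064 + (-1.02) = -0.2136
hit rate = Φ(-0.2136) = 0.4154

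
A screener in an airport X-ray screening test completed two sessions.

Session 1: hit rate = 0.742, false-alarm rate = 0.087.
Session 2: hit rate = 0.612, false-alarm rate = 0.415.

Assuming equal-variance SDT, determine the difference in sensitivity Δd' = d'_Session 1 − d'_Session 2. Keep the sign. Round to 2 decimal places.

Δd' = 1.51

Session 1: z(0.742) = 0.650, z(0.087) = -1.359, d' = 2.009
Session 2: z(0.612) = 0.285, z(0.415) = -0.215, d' = 0.500
Δd' = d'_Session 1 − d'_Session 2 = 2.009 − 0.500 = 1.509
Session 1 has the higher sensitivity.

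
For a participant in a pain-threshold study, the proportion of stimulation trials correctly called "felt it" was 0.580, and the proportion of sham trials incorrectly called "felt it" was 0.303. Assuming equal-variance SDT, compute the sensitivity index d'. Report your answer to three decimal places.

d' = 0.718

z(H) = 0.2019
z(FA) = -0.5158
d' = z(H) − z(FA) = 0.2019 − (-0.5158) = 0.7177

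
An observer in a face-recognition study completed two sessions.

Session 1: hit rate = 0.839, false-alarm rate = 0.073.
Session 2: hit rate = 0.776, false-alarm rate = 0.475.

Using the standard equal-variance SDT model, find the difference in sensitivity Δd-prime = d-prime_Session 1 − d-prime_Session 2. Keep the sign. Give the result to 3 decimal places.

Δd-prime = 1.623

Session 1: z(0.839) = 0.9904, z(0.073) = -1.4538, d' = 2.4442
Session 2: z(0.776) = 0.7588, z(0.475) = -0.0627, d' = 0.8215
Δd' = d'_Session 1 − d'_Session 2 = 2.4442 − 0.8215 = 1.6227
Session 1 has the higher sensitivity.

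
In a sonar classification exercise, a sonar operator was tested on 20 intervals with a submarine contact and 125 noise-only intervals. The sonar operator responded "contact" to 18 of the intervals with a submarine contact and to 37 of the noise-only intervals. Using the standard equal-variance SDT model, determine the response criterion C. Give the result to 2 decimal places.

C = -0.37

H = 18/20 = 0.9000
FA = 37/125 = 0.2960
z(0.9000) = 1.282, z(0.2960) = -0.536
c = −½·[z(H) + z(FA)] = −0.5 × (1.282 + (-0.536)) = -0.373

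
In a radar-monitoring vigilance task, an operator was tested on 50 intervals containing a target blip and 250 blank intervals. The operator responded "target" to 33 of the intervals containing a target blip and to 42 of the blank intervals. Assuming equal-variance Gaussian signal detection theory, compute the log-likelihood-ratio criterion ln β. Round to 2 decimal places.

H = 33/50 = 0.6600
FA = 42/250 = 0.1680
z(H) = 0.412
z(FA) = -0.962
ln β = −½·[z(H)² − z(FA)²] = −0.5 × (0.170 − 0.925) = 0.3775

ln β = 0.38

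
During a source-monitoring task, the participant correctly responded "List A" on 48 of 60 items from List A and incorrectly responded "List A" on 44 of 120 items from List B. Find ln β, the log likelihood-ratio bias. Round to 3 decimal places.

ln β = -0.296

H = 48/60 = 0.8000
FA = 44/120 = 0.3667
z(H) = 0.8416
z(FA) = -0.3406
ln β = −½·[z(H)² − z(FA)²] = −0.5 × (0.7083 − 0.1160) = -0.29615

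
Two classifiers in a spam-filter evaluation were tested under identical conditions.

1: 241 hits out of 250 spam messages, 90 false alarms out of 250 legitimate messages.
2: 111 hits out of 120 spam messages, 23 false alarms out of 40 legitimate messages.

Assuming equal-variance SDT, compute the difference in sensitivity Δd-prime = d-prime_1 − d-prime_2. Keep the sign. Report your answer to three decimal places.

1: z(0.9640) = 1.7991, z(0.3600) = -0.3585, d' = 2.1576
2: z(0.9250) = 1.4395, z(0.5750) = 0.1891, d' = 1.2504
Δd' = d'_1 − d'_2 = 2.1576 − 1.2504 = 0.9072
1 has the higher sensitivity.

Δd-prime = 0.907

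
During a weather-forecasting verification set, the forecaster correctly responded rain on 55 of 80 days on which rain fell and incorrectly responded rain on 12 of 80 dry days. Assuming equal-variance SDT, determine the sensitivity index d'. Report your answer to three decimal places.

d' = 1.525

H = 55/80 = 0.6875
FA = 12/80 = 0.1500
Φ⁻¹(H) = Φ⁻¹(0.6875) = 0.4888
Φ⁻¹(FA) = Φ⁻¹(0.1500) = -1.0364
d' = z(H) − z(FA) = 0.4888 − (-1.0364) = 1.5252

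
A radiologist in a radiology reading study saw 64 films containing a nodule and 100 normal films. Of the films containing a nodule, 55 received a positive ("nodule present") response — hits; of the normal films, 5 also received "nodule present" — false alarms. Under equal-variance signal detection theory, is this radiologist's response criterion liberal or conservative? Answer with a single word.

conservative

z(H) = 1.078, z(FA) = -1.645
c = −½·(z(H) + z(FA)) = 0.2835
c > 0 → conservative criterion (biased toward responding “no”).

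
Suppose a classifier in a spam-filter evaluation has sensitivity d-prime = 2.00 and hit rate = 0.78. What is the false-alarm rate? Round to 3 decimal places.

false-alarm rate = 0.110

z(hit rate) = z(0.78) = 0.7722
z(FA) = z(H) − d' = 0.7722 − 2.00 = -1.2278
false-alarm rate = Φ(-1.2278) = 0.1098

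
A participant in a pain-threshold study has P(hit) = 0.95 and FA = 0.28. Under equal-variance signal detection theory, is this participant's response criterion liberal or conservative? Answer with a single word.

liberal

z(H) = 1.645, z(FA) = -0.583
c = −½·(z(H) + z(FA)) = -0.531
c < 0 → liberal criterion (biased toward responding “yes”).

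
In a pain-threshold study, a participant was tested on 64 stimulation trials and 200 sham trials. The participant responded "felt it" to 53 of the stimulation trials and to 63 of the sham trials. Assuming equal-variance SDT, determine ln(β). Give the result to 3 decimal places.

ln β = -0.332

H = 53/64 = 0.8281
FA = 63/200 = 0.3150
z(H) = 0.9467
z(FA) = -0.4817
ln β = −½·[z(H)² − z(FA)²] = −0.5 × (0.8962 − 0.2320) = -0.3321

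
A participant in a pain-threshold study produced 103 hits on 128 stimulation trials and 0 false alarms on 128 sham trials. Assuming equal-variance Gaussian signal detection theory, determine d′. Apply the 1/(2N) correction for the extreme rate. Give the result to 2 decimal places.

d′ = 3.52

The false-alarm rate is 0/128 = 0, so apply the 1/(2N) correction: FA → 1/(2·128) = 0.00391.
z(H) = z(0.80469) = 0.858
z(FA) = z(0.00391) = -2.660
d' = 0.858 − (-2.660) = 3.518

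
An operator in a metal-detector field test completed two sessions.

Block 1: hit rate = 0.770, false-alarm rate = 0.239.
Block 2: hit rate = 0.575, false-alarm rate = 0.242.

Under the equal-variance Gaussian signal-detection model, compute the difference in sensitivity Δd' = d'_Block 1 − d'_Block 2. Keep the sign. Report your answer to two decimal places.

Δd' = 0.56

Block 1: z(0.770) = 0.739, z(0.239) = -0.710, d' = 1.449
Block 2: z(0.575) = 0.189, z(0.242) = -0.700, d' = 0.889
Δd' = d'_Block 1 − d'_Block 2 = 1.449 − 0.889 = 0.560
Block 1 has the higher sensitivity.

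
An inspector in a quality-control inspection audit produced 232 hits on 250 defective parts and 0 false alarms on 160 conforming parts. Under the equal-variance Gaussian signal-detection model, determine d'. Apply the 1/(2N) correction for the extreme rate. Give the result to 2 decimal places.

d' = 4.20

The false-alarm rate is 0/160 = 0, so apply the 1/(2N) correction: FA → 1/(2·160) = 0.00313.
z(H) = z(0.92800) = 1.461
z(FA) = z(0.00313) = -2.734
d' = 1.461 − (-2.734) = 4.195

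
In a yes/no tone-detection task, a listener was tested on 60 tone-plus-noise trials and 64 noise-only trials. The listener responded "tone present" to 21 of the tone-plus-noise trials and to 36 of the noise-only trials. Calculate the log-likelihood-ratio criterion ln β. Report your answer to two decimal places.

H = 21/60 = 0.3500
FA = 36/64 = 0.5625
Φ⁻¹(H) = Φ⁻¹(0.3500) = -0.385
Φ⁻¹(FA) = Φ⁻¹(0.5625) = 0.157
ln β = −½·[z(H)² − z(FA)²] = −0.5 × (0.148 − 0.025) = -0.0615

ln β = -0.06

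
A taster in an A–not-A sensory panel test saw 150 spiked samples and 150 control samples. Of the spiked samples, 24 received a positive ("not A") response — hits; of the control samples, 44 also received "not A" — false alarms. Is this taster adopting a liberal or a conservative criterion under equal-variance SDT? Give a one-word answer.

conservative

z(H) = -0.994, z(FA) = -0.544
c = −½·(z(H) + z(FA)) = 0.769
c > 0 → conservative criterion (biased toward responding “no”).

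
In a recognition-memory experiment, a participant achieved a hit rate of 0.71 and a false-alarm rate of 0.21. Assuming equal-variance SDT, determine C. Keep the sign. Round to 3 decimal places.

z(H) = z(0.71) = 0.5534
z(FA) = z(0.21) = -0.8064
c = −½·[z(H) + z(FA)] = −0.5 × (0.5534 + (-0.8064)) = 0.1265
c > 0: the participant has a conservative response bias.

C = 0.127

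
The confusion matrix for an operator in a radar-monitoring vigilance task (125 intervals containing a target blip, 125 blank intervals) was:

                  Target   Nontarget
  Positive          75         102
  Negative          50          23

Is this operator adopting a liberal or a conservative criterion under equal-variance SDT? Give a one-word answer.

liberal

z(H) = 0.253, z(FA) = 0.900
c = −½·(z(H) + z(FA)) = -0.5765
c < 0 → liberal criterion (biased toward responding “yes”).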